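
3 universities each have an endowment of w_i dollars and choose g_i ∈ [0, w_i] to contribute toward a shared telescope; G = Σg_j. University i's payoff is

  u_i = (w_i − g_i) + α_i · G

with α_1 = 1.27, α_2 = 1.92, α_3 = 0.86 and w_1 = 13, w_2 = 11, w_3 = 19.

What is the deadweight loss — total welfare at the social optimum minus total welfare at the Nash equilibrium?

57.95

∂u_i/∂g_i = α_i − 1, so university i contributes w_i if α_i > 1, else 0.
α_i > 1 for i ∈ {1, 2}; NE contributions (13, 11, 0), G = 24.
W^NE = Σw_i − G^NE + (Σα_i)·G^NE = 43 + 3.05·24 = 116.2.
Planner: ∂(Σu_j)/∂g_i = Σα_j − 1 = 3.05 > 0, so everyone contributes w_i; G^SO = 43, W^SO = 43 + 3.05·43 = 174.15.
Deadweight loss = 57.95.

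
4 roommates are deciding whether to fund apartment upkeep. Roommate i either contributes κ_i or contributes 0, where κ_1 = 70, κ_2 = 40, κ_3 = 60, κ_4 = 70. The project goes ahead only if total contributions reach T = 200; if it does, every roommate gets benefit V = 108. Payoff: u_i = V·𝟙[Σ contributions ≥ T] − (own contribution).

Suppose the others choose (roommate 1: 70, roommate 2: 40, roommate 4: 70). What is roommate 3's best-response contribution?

60

Others' total = 180. Contributing 60 brings total to 240 ≥ 200: gain V − κ_3 = 48.
Best response: 60.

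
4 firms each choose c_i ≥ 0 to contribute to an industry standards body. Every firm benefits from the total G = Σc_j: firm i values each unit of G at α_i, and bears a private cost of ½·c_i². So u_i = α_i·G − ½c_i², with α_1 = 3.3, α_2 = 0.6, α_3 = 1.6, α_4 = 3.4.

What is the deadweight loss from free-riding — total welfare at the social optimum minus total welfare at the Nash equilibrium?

Firm i's FOC: ∂u_i/∂c_i = α_i − c_i = 0, so c_i* = α_i.
NE contributions = (3.3, 0.6, 1.6, 3.4); G = 8.9.
W^NE = (Σα)·G − ½Σα_i² = 8.9² − ½·25.37 = 66.525.
Planner sets c_i = Σα_j = 8.9 for every i, so G^SO = 4·8.9 = 35.6.
W^SO = (Σα)·G^SO − ½·4·(Σα)² = (4/2)·8.9² = 158.42.
Deadweight loss = W^SO − W^NE = 91.895.

91.895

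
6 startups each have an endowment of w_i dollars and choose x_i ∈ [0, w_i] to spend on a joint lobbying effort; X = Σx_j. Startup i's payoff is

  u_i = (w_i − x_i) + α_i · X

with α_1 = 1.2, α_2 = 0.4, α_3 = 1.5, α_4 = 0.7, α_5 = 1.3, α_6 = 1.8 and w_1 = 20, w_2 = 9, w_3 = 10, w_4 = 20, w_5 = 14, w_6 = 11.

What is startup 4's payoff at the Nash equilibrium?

58.5

∂u_i/∂x_i = α_i − 1, so startup i contributes w_i if α_i > 1, else 0.
α_i > 1 for i ∈ {1, 3, 5, 6}; NE contributions (20, 0, 10, 0, 14, 11), X = 55.
u_4 = (20 − 0) + 0.7·55 = 58.5.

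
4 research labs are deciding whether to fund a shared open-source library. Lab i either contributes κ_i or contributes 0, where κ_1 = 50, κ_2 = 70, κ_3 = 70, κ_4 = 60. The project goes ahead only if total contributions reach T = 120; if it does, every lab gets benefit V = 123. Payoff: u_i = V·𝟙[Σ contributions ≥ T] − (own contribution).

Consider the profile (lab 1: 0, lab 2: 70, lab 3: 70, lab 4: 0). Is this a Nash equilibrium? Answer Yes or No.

Total = 140 ≥ 120: provided.
Lab 1 (pledges 0, payoff 123): pledging 50 → total 190, payoff 73. No gain.
Lab 2 (pledges 70, payoff 53): dropping to 0 → total 70, payoff 0. No gain.
Lab 3 (pledges 70, payoff 53): dropping to 0 → total 70, payoff 0. No gain.
Lab 4 (pledges 0, payoff 123): pledging 60 → total 200, payoff 63. No gain.

Yes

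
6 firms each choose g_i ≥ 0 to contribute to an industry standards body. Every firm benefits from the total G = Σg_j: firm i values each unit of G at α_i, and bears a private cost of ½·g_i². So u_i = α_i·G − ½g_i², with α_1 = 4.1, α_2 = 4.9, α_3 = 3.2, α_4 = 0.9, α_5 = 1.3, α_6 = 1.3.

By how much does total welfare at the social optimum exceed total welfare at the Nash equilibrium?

520.605

Firm i's FOC: ∂u_i/∂g_i = α_i − g_i = 0, so g_i* = α_i.
NE contributions = (4.1, 4.9, 3.2, 0.9, 1.3, 1.3); G = 15.7.
W^NE = (Σα)·G − ½Σα_i² = 15.7² − ½·55.25 = 218.865.
Planner sets g_i = Σα_j = 15.7 for every i, so G^SO = 6·15.7 = 94.2.
W^SO = (Σα)·G^SO − ½·6·(Σα)² = (6/2)·15.7² = 739.47.
Deadweight loss = W^SO − W^NE = 520.605.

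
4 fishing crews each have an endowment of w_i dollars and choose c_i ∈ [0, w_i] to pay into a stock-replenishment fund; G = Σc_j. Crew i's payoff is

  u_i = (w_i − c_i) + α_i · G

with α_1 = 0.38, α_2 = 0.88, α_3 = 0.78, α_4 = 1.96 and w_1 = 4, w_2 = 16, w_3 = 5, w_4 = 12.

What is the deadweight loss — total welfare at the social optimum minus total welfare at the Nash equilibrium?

∂u_i/∂c_i = α_i − 1, so crew i contributes w_i if α_i > 1, else 0.
α_i > 1 for i ∈ {4}; NE contributions (0, 0, 0, 12), G = 12.
W^NE = Σw_i − G^NE + (Σα_i)·G^NE = 37 + 3·12 = 73.
Planner: ∂(Σu_j)/∂c_i = Σα_j − 1 = 3 > 0, so everyone contributes w_i; G^SO = 37, W^SO = 37 + 3·37 = 148.
Deadweight loss = 75.

75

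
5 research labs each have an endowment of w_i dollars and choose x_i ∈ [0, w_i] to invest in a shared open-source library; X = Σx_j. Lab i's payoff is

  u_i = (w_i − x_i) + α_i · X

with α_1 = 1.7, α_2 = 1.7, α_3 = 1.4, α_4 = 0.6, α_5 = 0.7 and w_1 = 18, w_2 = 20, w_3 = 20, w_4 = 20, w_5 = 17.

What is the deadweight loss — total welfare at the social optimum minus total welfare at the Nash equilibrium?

188.7

∂u_i/∂x_i = α_i − 1, so lab i contributes w_i if α_i > 1, else 0.
α_i > 1 for i ∈ {1, 2, 3}; NE contributions (18, 20, 20, 0, 0), X = 58.
W^NE = Σw_i − X^NE + (Σα_i)·X^NE = 95 + 5.1·58 = 390.8.
Planner: ∂(Σu_j)/∂x_i = Σα_j − 1 = 5.1 > 0, so everyone contributes w_i; X^SO = 95, W^SO = 95 + 5.1·95 = 579.5.
Deadweight loss = 188.7.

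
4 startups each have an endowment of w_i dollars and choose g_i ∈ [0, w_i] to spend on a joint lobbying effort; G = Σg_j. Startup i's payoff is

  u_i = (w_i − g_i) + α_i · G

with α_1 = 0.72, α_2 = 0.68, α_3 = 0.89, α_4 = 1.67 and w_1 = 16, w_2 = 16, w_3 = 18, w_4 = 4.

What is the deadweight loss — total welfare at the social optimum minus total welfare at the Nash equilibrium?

∂u_i/∂g_i = α_i − 1, so startup i contributes w_i if α_i > 1, else 0.
α_i > 1 for i ∈ {4}; NE contributions (0, 0, 0, 4), G = 4.
W^NE = Σw_i − G^NE + (Σα_i)·G^NE = 54 + 2.96·4 = 65.84.
Planner: ∂(Σu_j)/∂g_i = Σα_j − 1 = 2.96 > 0, so everyone contributes w_i; G^SO = 54, W^SO = 54 + 2.96·54 = 213.84.
Deadweight loss = 148.

148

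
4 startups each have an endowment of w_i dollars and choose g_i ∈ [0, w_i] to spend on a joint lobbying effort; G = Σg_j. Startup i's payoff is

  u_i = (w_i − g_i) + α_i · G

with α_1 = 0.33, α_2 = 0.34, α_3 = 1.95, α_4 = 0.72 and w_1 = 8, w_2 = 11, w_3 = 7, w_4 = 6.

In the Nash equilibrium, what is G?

∂u_i/∂g_i = α_i − 1, so startup i contributes w_i if α_i > 1, else 0.
α_i > 1 for i ∈ {3}; NE contributions (0, 0, 7, 0), G = 7.

7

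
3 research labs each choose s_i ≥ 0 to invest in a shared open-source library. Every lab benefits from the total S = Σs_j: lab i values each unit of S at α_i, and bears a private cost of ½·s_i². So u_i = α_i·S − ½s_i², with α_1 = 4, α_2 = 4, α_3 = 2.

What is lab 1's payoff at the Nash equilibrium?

32

Lab i's FOC: ∂u_i/∂s_i = α_i − s_i = 0, so s_i* = α_i.
NE contributions = (4, 4, 2); S = 10.
u_1 = α_1·S − ½·(s_1)² = 4·10 − ½·4² = 32.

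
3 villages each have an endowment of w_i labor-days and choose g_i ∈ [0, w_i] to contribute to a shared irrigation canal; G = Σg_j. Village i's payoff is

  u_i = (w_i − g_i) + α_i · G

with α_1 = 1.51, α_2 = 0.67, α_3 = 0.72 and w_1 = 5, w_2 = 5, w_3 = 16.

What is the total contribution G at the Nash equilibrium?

∂u_i/∂g_i = α_i − 1, so village i contributes w_i if α_i > 1, else 0.
α_i > 1 for i ∈ {1}; NE contributions (5, 0, 0), G = 5.

5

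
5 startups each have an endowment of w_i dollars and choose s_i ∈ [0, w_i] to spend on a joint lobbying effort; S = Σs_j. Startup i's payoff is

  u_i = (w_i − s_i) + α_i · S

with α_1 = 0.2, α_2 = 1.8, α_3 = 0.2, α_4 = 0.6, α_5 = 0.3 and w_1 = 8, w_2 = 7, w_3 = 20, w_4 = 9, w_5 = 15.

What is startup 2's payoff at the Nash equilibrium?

∂u_i/∂s_i = α_i − 1, so startup i contributes w_i if α_i > 1, else 0.
α_i > 1 for i ∈ {2}; NE contributions (0, 7, 0, 0, 0), S = 7.
u_2 = (7 − 7) + 1.8·7 = 12.6.

12.6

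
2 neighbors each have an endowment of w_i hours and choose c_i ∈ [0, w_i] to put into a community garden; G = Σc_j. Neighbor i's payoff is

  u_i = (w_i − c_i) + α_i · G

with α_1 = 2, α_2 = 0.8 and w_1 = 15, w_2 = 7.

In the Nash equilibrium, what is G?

15

∂u_i/∂c_i = α_i − 1, so neighbor i contributes w_i if α_i > 1, else 0.
α_i > 1 for i ∈ {1}; NE contributions (15, 0), G = 15.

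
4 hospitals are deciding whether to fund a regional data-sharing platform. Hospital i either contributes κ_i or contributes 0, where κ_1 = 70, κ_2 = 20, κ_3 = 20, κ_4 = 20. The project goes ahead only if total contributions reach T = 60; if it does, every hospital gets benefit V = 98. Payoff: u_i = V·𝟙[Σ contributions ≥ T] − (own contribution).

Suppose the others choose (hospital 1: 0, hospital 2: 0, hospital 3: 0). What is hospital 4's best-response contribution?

Others' total = 0. Even contributing 20 gives 20 < 60: no benefit either way.
Best response: 0.

0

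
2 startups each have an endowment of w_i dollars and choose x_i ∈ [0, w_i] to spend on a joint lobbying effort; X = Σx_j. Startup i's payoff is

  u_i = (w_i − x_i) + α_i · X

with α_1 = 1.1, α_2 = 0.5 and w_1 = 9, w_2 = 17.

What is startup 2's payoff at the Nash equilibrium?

∂u_i/∂x_i = α_i − 1, so startup i contributes w_i if α_i > 1, else 0.
α_i > 1 for i ∈ {1}; NE contributions (9, 0), X = 9.
u_2 = (17 − 0) + 0.5·9 = 21.5.

21.5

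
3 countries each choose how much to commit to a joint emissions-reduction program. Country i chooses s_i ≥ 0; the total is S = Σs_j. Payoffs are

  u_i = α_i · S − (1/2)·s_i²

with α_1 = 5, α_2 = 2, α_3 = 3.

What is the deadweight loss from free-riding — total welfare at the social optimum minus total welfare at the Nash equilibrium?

69

Country i's FOC: ∂u_i/∂s_i = α_i − s_i = 0, so s_i* = α_i.
NE contributions = (5, 2, 3); S = 10.
W^NE = (Σα)·S − ½Σα_i² = 10² − ½·38 = 81.
Planner sets s_i = Σα_j = 10 for every i, so S^SO = 3·10 = 30.
W^SO = (Σα)·S^SO − ½·3·(Σα)² = (3/2)·10² = 150.
Deadweight loss = W^SO − W^NE = 69.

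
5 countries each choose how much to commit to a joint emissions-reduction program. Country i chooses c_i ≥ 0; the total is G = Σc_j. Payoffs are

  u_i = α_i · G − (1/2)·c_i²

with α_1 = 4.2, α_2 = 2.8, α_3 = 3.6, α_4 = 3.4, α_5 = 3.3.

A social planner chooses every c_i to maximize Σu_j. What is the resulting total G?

Planner FOC: ∂(Σu_j)/∂c_i = (Σα_j) − c_i = 0, so c_i^SO = Σα_j = 17.3 for every i; G^SO = 86.5.

86.5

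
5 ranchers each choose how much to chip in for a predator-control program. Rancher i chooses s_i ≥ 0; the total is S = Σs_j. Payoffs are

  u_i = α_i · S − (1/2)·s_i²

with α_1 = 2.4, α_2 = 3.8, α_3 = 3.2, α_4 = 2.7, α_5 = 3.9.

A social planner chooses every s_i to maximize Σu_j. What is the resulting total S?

80

Planner FOC: ∂(Σu_j)/∂s_i = (Σα_j) − s_i = 0, so s_i^SO = Σα_j = 16 for every i; S^SO = 80.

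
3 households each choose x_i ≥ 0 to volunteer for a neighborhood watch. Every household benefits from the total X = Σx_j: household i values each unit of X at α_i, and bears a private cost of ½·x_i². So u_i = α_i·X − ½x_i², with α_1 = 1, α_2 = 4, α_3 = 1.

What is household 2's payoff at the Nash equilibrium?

Household i's FOC: ∂u_i/∂x_i = α_i − x_i = 0, so x_i* = α_i.
NE contributions = (1, 4, 1); X = 6.
u_2 = α_2·X − ½·(x_2)² = 4·6 − ½·4² = 16.

16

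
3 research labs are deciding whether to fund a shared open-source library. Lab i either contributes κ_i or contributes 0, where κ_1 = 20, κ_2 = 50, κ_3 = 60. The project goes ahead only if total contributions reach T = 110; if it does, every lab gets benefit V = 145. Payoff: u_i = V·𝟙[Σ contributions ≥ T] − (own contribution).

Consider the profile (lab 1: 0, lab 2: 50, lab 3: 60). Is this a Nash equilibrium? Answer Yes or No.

Yes

Total = 110 ≥ 110: provided.
Lab 1 (pledges 0, payoff 145): pledging 20 → total 130, payoff 125. No gain.
Lab 2 (pledges 50, payoff 95): dropping to 0 → total 60, payoff 0. No gain.
Lab 3 (pledges 60, payoff 85): dropping to 0 → total 50, payoff 0. No gain.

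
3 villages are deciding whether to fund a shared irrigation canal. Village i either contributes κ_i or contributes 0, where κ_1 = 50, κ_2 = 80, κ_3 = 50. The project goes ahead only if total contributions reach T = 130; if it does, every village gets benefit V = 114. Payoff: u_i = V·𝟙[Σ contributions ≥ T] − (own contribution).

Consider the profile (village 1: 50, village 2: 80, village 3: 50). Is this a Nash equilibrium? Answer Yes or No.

No

Total = 180 ≥ 130: provided.
Village 1 (pledges 50, payoff 64): dropping to 0 → total 130, payoff 114. Profitable deviation.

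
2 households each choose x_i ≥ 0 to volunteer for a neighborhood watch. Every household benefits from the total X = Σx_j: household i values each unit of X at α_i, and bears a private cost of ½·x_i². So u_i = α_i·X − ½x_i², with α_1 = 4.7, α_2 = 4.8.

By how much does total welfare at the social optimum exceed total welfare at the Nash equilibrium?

22.565

Household i's FOC: ∂u_i/∂x_i = α_i − x_i = 0, so x_i* = α_i.
NE contributions = (4.7, 4.8); X = 9.5.
W^NE = (Σα)·X − ½Σα_i² = 9.5² − ½·45.13 = 67.685.
Planner sets x_i = Σα_j = 9.5 for every i, so X^SO = 2·9.5 = 19.
W^SO = (Σα)·X^SO − ½·2·(Σα)² = (2/2)·9.5² = 90.25.
Deadweight loss = W^SO − W^NE = 22.565.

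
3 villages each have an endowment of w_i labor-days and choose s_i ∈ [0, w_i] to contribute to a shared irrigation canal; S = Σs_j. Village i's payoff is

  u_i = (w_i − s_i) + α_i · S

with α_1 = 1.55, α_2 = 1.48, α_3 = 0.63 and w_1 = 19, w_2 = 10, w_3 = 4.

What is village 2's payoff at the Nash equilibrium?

∂u_i/∂s_i = α_i − 1, so village i contributes w_i if α_i > 1, else 0.
α_i > 1 for i ∈ {1, 2}; NE contributions (19, 10, 0), S = 29.
u_2 = (10 − 10) + 1.48·29 = 42.92.

42.92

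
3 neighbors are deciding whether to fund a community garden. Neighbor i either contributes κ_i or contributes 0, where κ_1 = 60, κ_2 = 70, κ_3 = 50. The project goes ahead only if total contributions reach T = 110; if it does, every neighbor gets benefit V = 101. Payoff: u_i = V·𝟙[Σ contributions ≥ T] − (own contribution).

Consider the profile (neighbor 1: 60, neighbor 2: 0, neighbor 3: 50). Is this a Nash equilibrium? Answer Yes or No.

Yes

Total = 110 ≥ 110: provided.
Neighbor 1 (pledges 60, payoff 41): dropping to 0 → total 50, payoff 0. No gain.
Neighbor 2 (pledges 0, payoff 101): pledging 70 → total 180, payoff 31. No gain.
Neighbor 3 (pledges 50, payoff 51): dropping to 0 → total 60, payoff 0. No gain.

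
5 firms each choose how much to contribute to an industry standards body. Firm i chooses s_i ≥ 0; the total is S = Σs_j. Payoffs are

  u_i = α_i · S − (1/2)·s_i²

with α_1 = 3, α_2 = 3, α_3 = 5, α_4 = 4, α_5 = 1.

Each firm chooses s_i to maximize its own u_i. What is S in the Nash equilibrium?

Firm i's FOC: ∂u_i/∂s_i = α_i − s_i = 0, so s_i* = α_i.
NE contributions = (3, 3, 5, 4, 1); S = 16.

16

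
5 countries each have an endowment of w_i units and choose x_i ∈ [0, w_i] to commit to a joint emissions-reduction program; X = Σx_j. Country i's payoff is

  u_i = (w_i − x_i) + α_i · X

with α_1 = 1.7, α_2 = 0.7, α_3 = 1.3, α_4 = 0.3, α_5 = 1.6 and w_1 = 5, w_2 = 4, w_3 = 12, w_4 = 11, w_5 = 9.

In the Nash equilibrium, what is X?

26

∂u_i/∂x_i = α_i − 1, so country i contributes w_i if α_i > 1, else 0.
α_i > 1 for i ∈ {1, 3, 5}; NE contributions (5, 0, 12, 0, 9), X = 26.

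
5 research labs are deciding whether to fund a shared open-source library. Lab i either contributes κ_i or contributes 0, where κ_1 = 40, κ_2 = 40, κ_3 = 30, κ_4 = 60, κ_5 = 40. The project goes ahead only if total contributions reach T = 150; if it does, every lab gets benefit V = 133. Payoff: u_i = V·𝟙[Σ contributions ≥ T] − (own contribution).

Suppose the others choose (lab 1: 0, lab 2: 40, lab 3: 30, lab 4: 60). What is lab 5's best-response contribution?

40

Others' total = 130. Contributing 40 brings total to 170 ≥ 150: gain V − κ_5 = 93.
Best response: 40.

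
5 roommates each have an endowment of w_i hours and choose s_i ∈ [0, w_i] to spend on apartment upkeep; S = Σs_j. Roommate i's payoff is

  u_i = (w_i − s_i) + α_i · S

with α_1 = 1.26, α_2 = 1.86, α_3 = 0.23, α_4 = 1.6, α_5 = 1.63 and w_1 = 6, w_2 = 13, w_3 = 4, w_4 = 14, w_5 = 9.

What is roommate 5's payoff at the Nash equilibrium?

∂u_i/∂s_i = α_i − 1, so roommate i contributes w_i if α_i > 1, else 0.
α_i > 1 for i ∈ {1, 2, 4, 5}; NE contributions (6, 13, 0, 14, 9), S = 42.
u_5 = (9 − 9) + 1.63·42 = 68.46.

68.46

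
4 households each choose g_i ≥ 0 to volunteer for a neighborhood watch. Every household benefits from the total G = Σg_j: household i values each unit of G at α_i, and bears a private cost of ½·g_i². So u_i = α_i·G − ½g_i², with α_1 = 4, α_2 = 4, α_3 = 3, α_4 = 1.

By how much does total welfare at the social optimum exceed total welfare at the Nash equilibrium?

Household i's FOC: ∂u_i/∂g_i = α_i − g_i = 0, so g_i* = α_i.
NE contributions = (4, 4, 3, 1); G = 12.
W^NE = (Σα)·G − ½Σα_i² = 12² − ½·42 = 123.
Planner sets g_i = Σα_j = 12 for every i, so G^SO = 4·12 = 48.
W^SO = (Σα)·G^SO − ½·4·(Σα)² = (4/2)·12² = 288.
Deadweight loss = W^SO − W^NE = 165.

165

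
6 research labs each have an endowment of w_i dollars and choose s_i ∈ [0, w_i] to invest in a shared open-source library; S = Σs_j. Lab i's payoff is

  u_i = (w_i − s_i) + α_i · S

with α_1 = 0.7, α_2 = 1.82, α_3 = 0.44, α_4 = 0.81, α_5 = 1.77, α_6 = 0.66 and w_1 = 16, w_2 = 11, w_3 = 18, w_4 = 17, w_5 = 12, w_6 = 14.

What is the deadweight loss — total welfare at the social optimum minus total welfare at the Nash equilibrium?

338

∂u_i/∂s_i = α_i − 1, so lab i contributes w_i if α_i > 1, else 0.
α_i > 1 for i ∈ {2, 5}; NE contributions (0, 11, 0, 0, 12, 0), S = 23.
W^NE = Σw_i − S^NE + (Σα_i)·S^NE = 88 + 5.2·23 = 207.6.
Planner: ∂(Σu_j)/∂s_i = Σα_j − 1 = 5.2 > 0, so everyone contributes w_i; S^SO = 88, W^SO = 88 + 5.2·88 = 545.6.
Deadweight loss = 338.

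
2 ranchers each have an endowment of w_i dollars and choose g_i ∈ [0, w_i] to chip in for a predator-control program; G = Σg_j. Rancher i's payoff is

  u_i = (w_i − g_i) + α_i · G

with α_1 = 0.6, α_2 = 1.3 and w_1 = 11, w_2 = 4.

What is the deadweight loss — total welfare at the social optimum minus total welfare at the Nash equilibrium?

∂u_i/∂g_i = α_i − 1, so rancher i contributes w_i if α_i > 1, else 0.
α_i > 1 for i ∈ {2}; NE contributions (0, 4), G = 4.
W^NE = Σw_i − G^NE + (Σα_i)·G^NE = 15 + 0.9·4 = 18.6.
Planner: ∂(Σu_j)/∂g_i = Σα_j − 1 = 0.9 > 0, so everyone contributes w_i; G^SO = 15, W^SO = 15 + 0.9·15 = 28.5.
Deadweight loss = 9.9.

9.9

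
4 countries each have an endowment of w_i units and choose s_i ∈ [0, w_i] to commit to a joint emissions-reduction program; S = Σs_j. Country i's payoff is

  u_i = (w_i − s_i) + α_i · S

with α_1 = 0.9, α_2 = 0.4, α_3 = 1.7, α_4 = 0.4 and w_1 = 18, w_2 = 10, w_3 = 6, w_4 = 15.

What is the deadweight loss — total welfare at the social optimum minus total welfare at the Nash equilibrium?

∂u_i/∂s_i = α_i − 1, so country i contributes w_i if α_i > 1, else 0.
α_i > 1 for i ∈ {3}; NE contributions (0, 0, 6, 0), S = 6.
W^NE = Σw_i − S^NE + (Σα_i)·S^NE = 49 + 2.4·6 = 63.4.
Planner: ∂(Σu_j)/∂s_i = Σα_j − 1 = 2.4 > 0, so everyone contributes w_i; S^SO = 49, W^SO = 49 + 2.4·49 = 166.6.
Deadweight loss = 103.2.

103.2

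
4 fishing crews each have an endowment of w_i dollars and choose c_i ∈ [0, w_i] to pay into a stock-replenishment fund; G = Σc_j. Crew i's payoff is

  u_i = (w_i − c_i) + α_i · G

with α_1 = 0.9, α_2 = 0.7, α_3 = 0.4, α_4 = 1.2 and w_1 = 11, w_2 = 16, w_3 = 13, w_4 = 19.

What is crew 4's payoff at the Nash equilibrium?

22.8

∂u_i/∂c_i = α_i − 1, so crew i contributes w_i if α_i > 1, else 0.
α_i > 1 for i ∈ {4}; NE contributions (0, 0, 0, 19), G = 19.
u_4 = (19 − 19) + 1.2·19 = 22.8.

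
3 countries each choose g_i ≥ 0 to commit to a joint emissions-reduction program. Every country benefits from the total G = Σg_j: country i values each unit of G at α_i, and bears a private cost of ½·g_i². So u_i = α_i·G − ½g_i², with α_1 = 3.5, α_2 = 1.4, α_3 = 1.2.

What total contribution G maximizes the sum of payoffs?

Planner FOC: ∂(Σu_j)/∂g_i = (Σα_j) − g_i = 0, so g_i^SO = Σα_j = 6.1 for every i; G^SO = 18.3.

18.3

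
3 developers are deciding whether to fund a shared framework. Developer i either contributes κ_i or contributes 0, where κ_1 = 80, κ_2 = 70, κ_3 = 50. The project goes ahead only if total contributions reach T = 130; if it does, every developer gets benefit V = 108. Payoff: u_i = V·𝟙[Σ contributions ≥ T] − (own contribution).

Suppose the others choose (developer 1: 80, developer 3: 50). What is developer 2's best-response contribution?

0

Others' total = 130 ≥ 130; contributing adds cost 70 for no extra benefit.
Best response: 0.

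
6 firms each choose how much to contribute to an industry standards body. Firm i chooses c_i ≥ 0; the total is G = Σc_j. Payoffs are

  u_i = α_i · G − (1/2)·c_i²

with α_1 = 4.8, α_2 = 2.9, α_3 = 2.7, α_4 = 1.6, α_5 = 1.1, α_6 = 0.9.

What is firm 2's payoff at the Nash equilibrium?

Firm i's FOC: ∂u_i/∂c_i = α_i − c_i = 0, so c_i* = α_i.
NE contributions = (4.8, 2.9, 2.7, 1.6, 1.1, 0.9); G = 14.
u_2 = α_2·G − ½·(c_2)² = 2.9·14 − ½·2.9² = 36.395.

36.395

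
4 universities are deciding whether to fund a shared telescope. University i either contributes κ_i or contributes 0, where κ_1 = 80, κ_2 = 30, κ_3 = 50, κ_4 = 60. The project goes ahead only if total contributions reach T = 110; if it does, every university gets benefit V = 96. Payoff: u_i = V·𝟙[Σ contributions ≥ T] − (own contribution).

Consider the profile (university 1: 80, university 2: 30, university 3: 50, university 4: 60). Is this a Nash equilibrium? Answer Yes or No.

No

Total = 220 ≥ 110: provided.
University 1 (pledges 80, payoff 16): dropping to 0 → total 140, payoff 96. Profitable deviation.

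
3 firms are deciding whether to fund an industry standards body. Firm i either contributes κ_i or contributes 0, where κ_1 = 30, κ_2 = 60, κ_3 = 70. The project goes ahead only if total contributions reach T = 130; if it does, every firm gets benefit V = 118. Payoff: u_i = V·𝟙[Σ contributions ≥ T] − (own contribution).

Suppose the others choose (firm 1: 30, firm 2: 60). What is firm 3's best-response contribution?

Others' total = 90. Contributing 70 brings total to 160 ≥ 130: gain V − κ_3 = 48.
Best response: 70.

70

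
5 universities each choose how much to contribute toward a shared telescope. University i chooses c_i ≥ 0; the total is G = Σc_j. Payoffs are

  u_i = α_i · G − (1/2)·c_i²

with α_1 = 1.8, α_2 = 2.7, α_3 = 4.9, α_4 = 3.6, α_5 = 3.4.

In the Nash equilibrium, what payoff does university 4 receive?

University i's FOC: ∂u_i/∂c_i = α_i − c_i = 0, so c_i* = α_i.
NE contributions = (1.8, 2.7, 4.9, 3.6, 3.4); G = 16.4.
u_4 = α_4·G − ½·(c_4)² = 3.6·16.4 − ½·3.6² = 52.56.

52.56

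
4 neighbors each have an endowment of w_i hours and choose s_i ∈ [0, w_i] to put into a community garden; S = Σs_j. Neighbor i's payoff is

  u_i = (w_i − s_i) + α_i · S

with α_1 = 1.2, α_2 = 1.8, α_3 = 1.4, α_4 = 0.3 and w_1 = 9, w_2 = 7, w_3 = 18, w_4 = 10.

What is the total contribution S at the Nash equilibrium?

∂u_i/∂s_i = α_i − 1, so neighbor i contributes w_i if α_i > 1, else 0.
α_i > 1 for i ∈ {1, 2, 3}; NE contributions (9, 7, 18, 0), S = 34.

34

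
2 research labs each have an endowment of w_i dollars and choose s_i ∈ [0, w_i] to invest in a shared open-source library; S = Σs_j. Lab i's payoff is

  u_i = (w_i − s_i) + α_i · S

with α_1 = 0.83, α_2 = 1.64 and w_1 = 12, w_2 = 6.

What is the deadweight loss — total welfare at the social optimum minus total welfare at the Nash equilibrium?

17.64

∂u_i/∂s_i = α_i − 1, so lab i contributes w_i if α_i > 1, else 0.
α_i > 1 for i ∈ {2}; NE contributions (0, 6), S = 6.
W^NE = Σw_i − S^NE + (Σα_i)·S^NE = 18 + 1.47·6 = 26.82.
Planner: ∂(Σu_j)/∂s_i = Σα_j − 1 = 1.47 > 0, so everyone contributes w_i; S^SO = 18, W^SO = 18 + 1.47·18 = 44.46.
Deadweight loss = 17.64.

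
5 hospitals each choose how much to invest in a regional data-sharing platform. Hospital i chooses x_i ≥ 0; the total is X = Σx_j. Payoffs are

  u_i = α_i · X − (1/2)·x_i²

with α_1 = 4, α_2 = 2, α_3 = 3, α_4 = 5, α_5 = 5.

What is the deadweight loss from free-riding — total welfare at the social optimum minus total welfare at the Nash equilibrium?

581

Hospital i's FOC: ∂u_i/∂x_i = α_i − x_i = 0, so x_i* = α_i.
NE contributions = (4, 2, 3, 5, 5); X = 19.
W^NE = (Σα)·X − ½Σα_i² = 19² − ½·79 = 321.5.
Planner sets x_i = Σα_j = 19 for every i, so X^SO = 5·19 = 95.
W^SO = (Σα)·X^SO − ½·5·(Σα)² = (5/2)·19² = 902.5.
Deadweight loss = W^SO − W^NE = 581.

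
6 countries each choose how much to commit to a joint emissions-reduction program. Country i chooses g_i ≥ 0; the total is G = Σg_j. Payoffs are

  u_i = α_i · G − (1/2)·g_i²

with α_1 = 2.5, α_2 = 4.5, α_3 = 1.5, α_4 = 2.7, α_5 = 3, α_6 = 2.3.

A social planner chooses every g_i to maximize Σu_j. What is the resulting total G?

99

Planner FOC: ∂(Σu_j)/∂g_i = (Σα_j) − g_i = 0, so g_i^SO = Σα_j = 16.5 for every i; G^SO = 99.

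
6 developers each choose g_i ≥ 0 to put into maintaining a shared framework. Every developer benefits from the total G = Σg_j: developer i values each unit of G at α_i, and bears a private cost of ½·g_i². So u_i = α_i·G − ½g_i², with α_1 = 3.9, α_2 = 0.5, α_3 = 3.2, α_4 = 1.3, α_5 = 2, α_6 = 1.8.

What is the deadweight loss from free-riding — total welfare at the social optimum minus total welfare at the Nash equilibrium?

339.895

Developer i's FOC: ∂u_i/∂g_i = α_i − g_i = 0, so g_i* = α_i.
NE contributions = (3.9, 0.5, 3.2, 1.3, 2, 1.8); G = 12.7.
W^NE = (Σα)·G − ½Σα_i² = 12.7² − ½·34.63 = 143.975.
Planner sets g_i = Σα_j = 12.7 for every i, so G^SO = 6·12.7 = 76.2.
W^SO = (Σα)·G^SO − ½·6·(Σα)² = (6/2)·12.7² = 483.87.
Deadweight loss = W^SO − W^NE = 339.895.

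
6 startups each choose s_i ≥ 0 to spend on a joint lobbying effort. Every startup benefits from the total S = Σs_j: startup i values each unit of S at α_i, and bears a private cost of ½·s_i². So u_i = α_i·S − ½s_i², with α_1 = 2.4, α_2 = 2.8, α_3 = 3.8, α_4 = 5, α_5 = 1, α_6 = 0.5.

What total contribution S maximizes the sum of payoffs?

Planner FOC: ∂(Σu_j)/∂s_i = (Σα_j) − s_i = 0, so s_i^SO = Σα_j = 15.5 for every i; S^SO = 93.

93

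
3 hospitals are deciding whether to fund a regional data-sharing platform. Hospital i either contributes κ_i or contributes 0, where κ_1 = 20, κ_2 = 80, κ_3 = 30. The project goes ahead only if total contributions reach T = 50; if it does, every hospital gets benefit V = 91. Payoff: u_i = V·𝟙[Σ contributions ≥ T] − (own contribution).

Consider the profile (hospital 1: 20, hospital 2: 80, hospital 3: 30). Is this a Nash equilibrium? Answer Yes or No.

No

Total = 130 ≥ 50: provided.
Hospital 1 (pledges 20, payoff 71): dropping to 0 → total 110, payoff 91. Profitable deviation.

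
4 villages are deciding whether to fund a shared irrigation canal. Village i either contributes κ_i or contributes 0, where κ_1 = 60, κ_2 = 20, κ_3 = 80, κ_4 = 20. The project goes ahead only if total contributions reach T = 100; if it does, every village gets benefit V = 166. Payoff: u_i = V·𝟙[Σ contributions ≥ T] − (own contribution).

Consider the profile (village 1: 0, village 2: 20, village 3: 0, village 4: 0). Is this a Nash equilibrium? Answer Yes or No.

Total = 20 < 100: not provided.
Village 1 (pledges 0, payoff 0): pledging 60 → total 80, payoff -60. No gain.
Village 2 (pledges 20, payoff -20): dropping to 0 → total 0, payoff 0. Profitable deviation.

No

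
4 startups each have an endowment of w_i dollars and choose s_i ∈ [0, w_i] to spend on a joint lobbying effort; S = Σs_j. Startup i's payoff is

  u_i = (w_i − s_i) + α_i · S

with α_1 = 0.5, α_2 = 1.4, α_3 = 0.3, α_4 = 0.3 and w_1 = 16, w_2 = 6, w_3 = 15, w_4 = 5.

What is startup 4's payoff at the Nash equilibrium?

∂u_i/∂s_i = α_i − 1, so startup i contributes w_i if α_i > 1, else 0.
α_i > 1 for i ∈ {2}; NE contributions (0, 6, 0, 0), S = 6.
u_4 = (5 − 0) + 0.3·6 = 6.8.

6.8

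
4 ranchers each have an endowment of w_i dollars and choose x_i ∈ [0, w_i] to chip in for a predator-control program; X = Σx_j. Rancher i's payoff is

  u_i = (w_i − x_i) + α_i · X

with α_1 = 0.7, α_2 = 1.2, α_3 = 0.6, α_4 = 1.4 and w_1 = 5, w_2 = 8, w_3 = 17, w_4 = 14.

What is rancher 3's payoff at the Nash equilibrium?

∂u_i/∂x_i = α_i − 1, so rancher i contributes w_i if α_i > 1, else 0.
α_i > 1 for i ∈ {2, 4}; NE contributions (0, 8, 0, 14), X = 22.
u_3 = (17 − 0) + 0.6·22 = 30.2.

30.2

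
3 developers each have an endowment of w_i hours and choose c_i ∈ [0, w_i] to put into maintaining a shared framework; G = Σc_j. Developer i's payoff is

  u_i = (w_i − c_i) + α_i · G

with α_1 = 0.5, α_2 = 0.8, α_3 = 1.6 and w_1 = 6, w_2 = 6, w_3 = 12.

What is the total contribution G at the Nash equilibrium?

12

∂u_i/∂c_i = α_i − 1, so developer i contributes w_i if α_i > 1, else 0.
α_i > 1 for i ∈ {3}; NE contributions (0, 0, 12), G = 12.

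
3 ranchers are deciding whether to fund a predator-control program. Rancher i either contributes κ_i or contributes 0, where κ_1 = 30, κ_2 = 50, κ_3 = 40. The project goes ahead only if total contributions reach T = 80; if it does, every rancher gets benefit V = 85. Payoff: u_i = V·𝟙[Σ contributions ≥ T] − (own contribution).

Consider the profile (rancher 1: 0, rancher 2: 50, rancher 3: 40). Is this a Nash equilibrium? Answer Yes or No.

Total = 90 ≥ 80: provided.
Rancher 1 (pledges 0, payoff 85): pledging 30 → total 120, payoff 55. No gain.
Rancher 2 (pledges 50, payoff 35): dropping to 0 → total 40, payoff 0. No gain.
Rancher 3 (pledges 40, payoff 45): dropping to 0 → total 50, payoff 0. No gain.

Yes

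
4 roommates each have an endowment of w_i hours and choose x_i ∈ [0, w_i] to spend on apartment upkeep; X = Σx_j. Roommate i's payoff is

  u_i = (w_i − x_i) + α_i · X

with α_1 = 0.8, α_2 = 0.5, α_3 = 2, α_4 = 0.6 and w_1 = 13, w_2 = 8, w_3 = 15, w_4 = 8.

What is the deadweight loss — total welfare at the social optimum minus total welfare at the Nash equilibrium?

∂u_i/∂x_i = α_i − 1, so roommate i contributes w_i if α_i > 1, else 0.
α_i > 1 for i ∈ {3}; NE contributions (0, 0, 15, 0), X = 15.
W^NE = Σw_i − X^NE + (Σα_i)·X^NE = 44 + 2.9·15 = 87.5.
Planner: ∂(Σu_j)/∂x_i = Σα_j − 1 = 2.9 > 0, so everyone contributes w_i; X^SO = 44, W^SO = 44 + 2.9·44 = 171.6.
Deadweight loss = 84.1.

84.1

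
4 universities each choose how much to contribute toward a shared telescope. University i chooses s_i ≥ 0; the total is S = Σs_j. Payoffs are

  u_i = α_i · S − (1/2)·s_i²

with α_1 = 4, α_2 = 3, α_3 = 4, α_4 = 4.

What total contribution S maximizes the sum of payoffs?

Planner FOC: ∂(Σu_j)/∂s_i = (Σα_j) − s_i = 0, so s_i^SO = Σα_j = 15 for every i; S^SO = 60.

60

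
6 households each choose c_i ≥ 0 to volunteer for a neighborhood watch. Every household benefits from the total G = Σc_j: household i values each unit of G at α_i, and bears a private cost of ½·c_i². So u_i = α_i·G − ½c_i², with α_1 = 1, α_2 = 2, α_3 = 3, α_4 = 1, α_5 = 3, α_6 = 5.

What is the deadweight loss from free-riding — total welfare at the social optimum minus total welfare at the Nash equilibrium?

474.5

Household i's FOC: ∂u_i/∂c_i = α_i − c_i = 0, so c_i* = α_i.
NE contributions = (1, 2, 3, 1, 3, 5); G = 15.
W^NE = (Σα)·G − ½Σα_i² = 15² − ½·49 = 200.5.
Planner sets c_i = Σα_j = 15 for every i, so G^SO = 6·15 = 90.
W^SO = (Σα)·G^SO − ½·6·(Σα)² = (6/2)·15² = 675.
Deadweight loss = W^SO − W^NE = 474.5.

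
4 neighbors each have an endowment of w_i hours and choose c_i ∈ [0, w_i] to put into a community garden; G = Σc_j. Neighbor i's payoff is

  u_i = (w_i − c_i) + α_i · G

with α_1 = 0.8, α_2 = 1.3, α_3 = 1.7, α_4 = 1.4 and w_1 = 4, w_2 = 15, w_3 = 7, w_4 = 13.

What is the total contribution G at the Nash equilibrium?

∂u_i/∂c_i = α_i − 1, so neighbor i contributes w_i if α_i > 1, else 0.
α_i > 1 for i ∈ {2, 3, 4}; NE contributions (0, 15, 7, 13), G = 35.

35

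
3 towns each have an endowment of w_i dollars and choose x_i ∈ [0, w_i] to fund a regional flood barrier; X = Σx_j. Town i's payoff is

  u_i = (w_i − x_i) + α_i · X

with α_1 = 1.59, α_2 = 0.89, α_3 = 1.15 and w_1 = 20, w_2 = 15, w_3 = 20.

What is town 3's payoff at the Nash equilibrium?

46

∂u_i/∂x_i = α_i − 1, so town i contributes w_i if α_i > 1, else 0.
α_i > 1 for i ∈ {1, 3}; NE contributions (20, 0, 20), X = 40.
u_3 = (20 − 20) + 1.15·40 = 46.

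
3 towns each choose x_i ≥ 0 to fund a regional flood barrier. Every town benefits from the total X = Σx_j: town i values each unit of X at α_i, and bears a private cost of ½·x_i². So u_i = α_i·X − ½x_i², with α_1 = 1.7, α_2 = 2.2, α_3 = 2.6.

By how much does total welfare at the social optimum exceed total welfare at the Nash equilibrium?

Town i's FOC: ∂u_i/∂x_i = α_i − x_i = 0, so x_i* = α_i.
NE contributions = (1.7, 2.2, 2.6); X = 6.5.
W^NE = (Σα)·X − ½Σα_i² = 6.5² − ½·14.49 = 35.005.
Planner sets x_i = Σα_j = 6.5 for every i, so X^SO = 3·6.5 = 19.5.
W^SO = (Σα)·X^SO − ½·3·(Σα)² = (3/2)·6.5² = 63.375.
Deadweight loss = W^SO − W^NE = 28.37.

28.37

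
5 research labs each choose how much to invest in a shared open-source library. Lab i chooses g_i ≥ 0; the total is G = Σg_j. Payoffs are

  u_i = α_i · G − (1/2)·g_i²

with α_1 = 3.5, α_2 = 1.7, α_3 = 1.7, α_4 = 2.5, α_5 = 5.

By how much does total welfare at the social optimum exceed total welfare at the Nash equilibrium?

Lab i's FOC: ∂u_i/∂g_i = α_i − g_i = 0, so g_i* = α_i.
NE contributions = (3.5, 1.7, 1.7, 2.5, 5); G = 14.4.
W^NE = (Σα)·G − ½Σα_i² = 14.4² − ½·49.28 = 182.72.
Planner sets g_i = Σα_j = 14.4 for every i, so G^SO = 5·14.4 = 72.
W^SO = (Σα)·G^SO − ½·5·(Σα)² = (5/2)·14.4² = 518.4.
Deadweight loss = W^SO − W^NE = 335.68.

335.68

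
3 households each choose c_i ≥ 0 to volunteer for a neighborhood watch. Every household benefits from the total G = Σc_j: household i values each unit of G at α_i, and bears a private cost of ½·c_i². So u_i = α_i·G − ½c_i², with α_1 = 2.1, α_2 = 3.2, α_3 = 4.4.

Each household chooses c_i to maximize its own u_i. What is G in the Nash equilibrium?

Household i's FOC: ∂u_i/∂c_i = α_i − c_i = 0, so c_i* = α_i.
NE contributions = (2.1, 3.2, 4.4); G = 9.7.

9.7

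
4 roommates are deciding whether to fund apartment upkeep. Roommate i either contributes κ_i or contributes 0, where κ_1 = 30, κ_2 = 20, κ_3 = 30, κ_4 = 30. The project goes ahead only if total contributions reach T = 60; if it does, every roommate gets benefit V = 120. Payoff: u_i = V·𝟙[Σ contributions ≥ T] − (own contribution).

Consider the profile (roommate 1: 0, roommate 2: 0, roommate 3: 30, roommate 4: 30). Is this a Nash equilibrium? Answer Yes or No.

Total = 60 ≥ 60: provided.
Roommate 1 (pledges 0, payoff 120): pledging 30 → total 90, payoff 90. No gain.
Roommate 2 (pledges 0, payoff 120): pledging 20 → total 80, payoff 100. No gain.
Roommate 3 (pledges 30, payoff 90): dropping to 0 → total 30, payoff 0. No gain.
Roommate 4 (pledges 30, payoff 90): dropping to 0 → total 30, payoff 0. No gain.

Yes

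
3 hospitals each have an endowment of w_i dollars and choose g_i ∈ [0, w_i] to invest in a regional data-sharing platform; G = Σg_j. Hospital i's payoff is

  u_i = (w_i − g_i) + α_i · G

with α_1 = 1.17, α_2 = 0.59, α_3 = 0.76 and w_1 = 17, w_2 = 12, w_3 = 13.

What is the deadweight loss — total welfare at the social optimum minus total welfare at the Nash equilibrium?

38

∂u_i/∂g_i = α_i − 1, so hospital i contributes w_i if α_i > 1, else 0.
α_i > 1 for i ∈ {1}; NE contributions (17, 0, 0), G = 17.
W^NE = Σw_i − G^NE + (Σα_i)·G^NE = 42 + 1.52·17 = 67.84.
Planner: ∂(Σu_j)/∂g_i = Σα_j − 1 = 1.52 > 0, so everyone contributes w_i; G^SO = 42, W^SO = 42 + 1.52·42 = 105.84.
Deadweight loss = 38.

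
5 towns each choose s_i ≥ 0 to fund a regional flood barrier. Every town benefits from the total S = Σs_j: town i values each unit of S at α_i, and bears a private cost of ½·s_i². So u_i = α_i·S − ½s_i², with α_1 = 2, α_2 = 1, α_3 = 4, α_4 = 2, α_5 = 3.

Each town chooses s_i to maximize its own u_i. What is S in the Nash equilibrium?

Town i's FOC: ∂u_i/∂s_i = α_i − s_i = 0, so s_i* = α_i.
NE contributions = (2, 1, 4, 2, 3); S = 12.

12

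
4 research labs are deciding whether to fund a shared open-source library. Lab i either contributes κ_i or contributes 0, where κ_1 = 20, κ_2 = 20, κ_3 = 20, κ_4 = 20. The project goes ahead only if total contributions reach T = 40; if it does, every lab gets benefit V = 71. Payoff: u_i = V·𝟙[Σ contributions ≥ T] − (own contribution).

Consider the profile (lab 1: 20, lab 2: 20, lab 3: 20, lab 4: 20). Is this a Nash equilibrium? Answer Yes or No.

Total = 80 ≥ 40: provided.
Lab 1 (pledges 20, payoff 51): dropping to 0 → total 60, payoff 71. Profitable deviation.

No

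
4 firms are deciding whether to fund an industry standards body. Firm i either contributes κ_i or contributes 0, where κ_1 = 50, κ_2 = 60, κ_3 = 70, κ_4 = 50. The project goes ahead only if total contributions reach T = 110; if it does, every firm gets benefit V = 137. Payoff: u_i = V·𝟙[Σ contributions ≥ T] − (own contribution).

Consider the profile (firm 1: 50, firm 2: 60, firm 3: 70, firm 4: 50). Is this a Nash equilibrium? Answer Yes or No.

Total = 230 ≥ 110: provided.
Firm 1 (pledges 50, payoff 87): dropping to 0 → total 180, payoff 137. Profitable deviation.

No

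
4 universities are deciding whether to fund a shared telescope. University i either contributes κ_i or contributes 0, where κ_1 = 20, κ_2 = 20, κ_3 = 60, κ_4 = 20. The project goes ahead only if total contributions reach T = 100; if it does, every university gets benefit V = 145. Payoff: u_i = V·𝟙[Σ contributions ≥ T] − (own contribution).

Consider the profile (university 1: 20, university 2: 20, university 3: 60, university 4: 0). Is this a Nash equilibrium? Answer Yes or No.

Yes

Total = 100 ≥ 100: provided.
University 1 (pledges 20, payoff 125): dropping to 0 → total 80, payoff 0. No gain.
University 2 (pledges 20, payoff 125): dropping to 0 → total 80, payoff 0. No gain.
University 3 (pledges 60, payoff 85): dropping to 0 → total 40, payoff 0. No gain.
University 4 (pledges 0, payoff 145): pledging 20 → total 120, payoff 125. No gain.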